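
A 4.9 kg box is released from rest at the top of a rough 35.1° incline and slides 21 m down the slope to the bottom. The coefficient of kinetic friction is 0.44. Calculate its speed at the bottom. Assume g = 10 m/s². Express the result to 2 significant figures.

Taking the bottom as reference, mgh = ½mv² + μ_k N L with h = L sinθ, N = mg cosθ:
mgh = mgL sinθ = (4.9)(10)(21)sin35.1° = 591.68 J
W_f = μ_k mg cosθ · L = (0.44)(4.9)(10)cos35.1°·21 = 370.4 J
½mv² = 591.68 − 370.4 = 221.25 J
v = √(2 × 221.25/4.9) = 9.503 m/s

v = 9.5 m/s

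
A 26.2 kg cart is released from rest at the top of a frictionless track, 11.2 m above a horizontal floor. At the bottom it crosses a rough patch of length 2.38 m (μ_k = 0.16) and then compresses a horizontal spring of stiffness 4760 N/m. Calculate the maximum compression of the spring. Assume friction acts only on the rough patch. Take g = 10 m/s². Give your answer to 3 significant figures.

x = 1.09 m

Initial energy: E₁ = mgh = (26.2)(10)(11.2) = 2934.4 J
Friction removes W_f = μ_k mg d = (0.16)(26.2)(10)(2.38) = 99.77 J
Energy reaching the spring: E = 2934.4 − 99.77 = 2834.6 J
At max compression ½kx² = E ⇒ x = √(2E/k) = √(2 × 2834.6/4760) = 1.091 m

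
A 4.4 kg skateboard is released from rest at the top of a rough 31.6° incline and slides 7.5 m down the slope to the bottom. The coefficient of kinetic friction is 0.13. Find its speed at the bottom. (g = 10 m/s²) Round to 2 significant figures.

v = 7.9 m/s

Work–energy: mg(L sinθ) − μ_k(mg cosθ)L = ½mv²
mgh = mgL sinθ = (4.4)(10)(7.5)sin31.6° = 172.92 J
W_f = μ_k mg cosθ · L = (0.13)(4.4)(10)cos31.6°·7.5 = 36.54 J
½mv² = 172.92 − 36.54 = 136.38 J
v = √(2 × 136.38/4.4) = 7.873 m/s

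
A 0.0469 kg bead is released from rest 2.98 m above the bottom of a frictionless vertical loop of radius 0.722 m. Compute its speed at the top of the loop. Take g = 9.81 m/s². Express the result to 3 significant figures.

v = 5.49 m/s

Energy conservation: mgh = ½mv_top² + mg(2r)
v_top² = 2g(h − 2r) = 2(9.81)(2.98 − 1.444) = 30.14
v_top = 5.490 m/s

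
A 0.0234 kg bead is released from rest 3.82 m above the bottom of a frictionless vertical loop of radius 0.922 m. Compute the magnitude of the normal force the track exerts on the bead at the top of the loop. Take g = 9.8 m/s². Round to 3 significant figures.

N = 0.754 N

Energy from release to top (height 2r): mgh = ½mv_top² + mg(2r)
v_top² = 2g(h − 2r) = 2(9.8)(3.82 − 1.844) = 38.730 m²/s²
At the top, both N and weight point toward the centre: N + mg = mv_top²/r
N = m(v_top²/r − g) = 0.0234(38.730/0.922 − 9.8) = 0.7536 N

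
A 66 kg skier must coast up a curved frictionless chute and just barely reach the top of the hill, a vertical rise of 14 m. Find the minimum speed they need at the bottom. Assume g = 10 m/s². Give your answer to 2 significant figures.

v = 17 m/s

At the top they are momentarily at rest, so all KE converts to PE: ½mv² = mgh
v = √(2gh) = √(2 × 10 × 14) = 16.73 m/s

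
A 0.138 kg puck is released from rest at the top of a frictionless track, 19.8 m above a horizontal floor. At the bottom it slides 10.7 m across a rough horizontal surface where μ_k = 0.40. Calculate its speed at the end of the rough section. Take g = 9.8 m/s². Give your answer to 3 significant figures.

Applying the work–energy principle:
mgh = ½mv² + μ_k m g d
W_f = μ_k mg d = (0.40)(0.138)(9.8)(10.7) = 5.788 J
½mv² = mgh − W_f = 26.778 − 5.788 = 20.989 J
v = √(2 × 20.989/0.138) = 17.44 m/s

v = 17.4 m/s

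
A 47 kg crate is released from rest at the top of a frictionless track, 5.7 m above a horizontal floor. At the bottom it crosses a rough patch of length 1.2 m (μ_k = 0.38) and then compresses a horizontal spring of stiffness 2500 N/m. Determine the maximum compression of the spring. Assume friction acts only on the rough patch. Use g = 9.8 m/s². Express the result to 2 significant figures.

x = 1.4 m

Initial energy: E₁ = mgh = (47)(9.8)(5.7) = 2625.4 J
Friction removes W_f = μ_k mg d = (0.38)(47)(9.8)(1.2) = 210.0 J
Energy reaching the spring: E = 2625.4 − 210.0 = 2415.4 J
At max compression ½kx² = E ⇒ x = √(2E/k) = √(2 × 2415.4/2500) = 1.390 m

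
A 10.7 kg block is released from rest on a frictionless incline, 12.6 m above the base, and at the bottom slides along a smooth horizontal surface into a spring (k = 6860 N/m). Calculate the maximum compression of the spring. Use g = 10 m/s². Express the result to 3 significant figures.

At max compression the block is momentarily at rest: mgh = ½kx²
x = √(2mgh/k) = √(2 × 10.7 × 10 × 12.6 / 6860) = 0.6269 m

x = 0.627 m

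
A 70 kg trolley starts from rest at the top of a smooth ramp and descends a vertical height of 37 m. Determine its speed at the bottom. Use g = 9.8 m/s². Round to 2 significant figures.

Equating total energy at the two states: mgh = ½mv²
v = √(2gh) = √(2 × 9.8 × 37) = √725.20 = 26.93 m/s

v = 27 m/s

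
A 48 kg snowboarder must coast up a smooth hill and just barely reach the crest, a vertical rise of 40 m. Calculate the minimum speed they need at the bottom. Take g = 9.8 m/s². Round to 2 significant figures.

v = 28 m/s

At the top they are momentarily at rest, so all KE converts to PE: ½mv² = mgh
v = √(2gh) = √(2 × 9.8 × 40) = 28.00 m/s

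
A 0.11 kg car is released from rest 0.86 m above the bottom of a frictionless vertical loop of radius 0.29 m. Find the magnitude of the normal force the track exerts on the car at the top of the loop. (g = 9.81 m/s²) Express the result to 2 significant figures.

Energy from release to top (height 2r): mgh = ½mv_top² + mg(2r)
v_top² = 2g(h − 2r) = 2(9.81)(0.86 − 0.5800) = 5.4936 m²/s²
At the top, both N and weight point toward the centre: N + mg = mv_top²/r
N = m(v_top²/r − g) = 0.11(5.4936/0.29 − 9.81) = 1.005 N

N = 1.0 N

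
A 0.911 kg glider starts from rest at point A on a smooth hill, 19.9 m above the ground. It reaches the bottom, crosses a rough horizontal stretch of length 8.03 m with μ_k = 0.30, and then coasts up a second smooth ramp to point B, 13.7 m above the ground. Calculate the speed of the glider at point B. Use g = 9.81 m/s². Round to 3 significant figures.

v = 8.62 m/s

Energy at A: mgh₁ = (0.911)(9.81)(19.9) = 177.84 J
Friction loss: W_f = μ_k mg d = 21.53 J
At B: ½mv² + mgh₂ = mgh₁ − W_f
½mv² = 177.84 − 21.53 − 122.44 = 33.880 J
v = √(2 × 33.880/0.911) = 8.624 m/s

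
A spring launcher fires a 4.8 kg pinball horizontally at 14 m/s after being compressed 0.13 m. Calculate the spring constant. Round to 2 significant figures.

k = 56000 N/m

Spring PE at full compression equals KE at release: ½kx² = ½mv²
k = mv²/x² = (4.8)(14)²/(0.13)² = 55669 N/m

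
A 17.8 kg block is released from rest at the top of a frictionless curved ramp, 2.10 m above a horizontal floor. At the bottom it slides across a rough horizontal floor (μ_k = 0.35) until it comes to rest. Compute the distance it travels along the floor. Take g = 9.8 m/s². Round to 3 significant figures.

d = 6.00 m

Energy bookkeeping (friction removes W_f = μ_k N d):
At rest all PE has been dissipated by friction: mgh = μ_k m g d
d = h/μ_k = 2.10/0.35 = 6.000 m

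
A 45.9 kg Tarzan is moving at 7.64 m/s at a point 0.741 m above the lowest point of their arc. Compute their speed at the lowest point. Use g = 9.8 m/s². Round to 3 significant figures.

v = 8.54 m/s

Equating total energy at the two states: ½mv₀² + mgh = ½mv²
The mass cancels from both sides.
v² = v₀² + 2gh = (7.64)² + 2(9.8)(0.741) = 72.893
v = √72.893 = 8.538 m/s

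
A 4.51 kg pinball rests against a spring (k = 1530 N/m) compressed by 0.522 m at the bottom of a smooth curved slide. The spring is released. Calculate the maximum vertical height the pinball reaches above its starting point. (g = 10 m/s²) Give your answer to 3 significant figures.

At maximum height the pinball is at rest, so ½kx² = mgh
h = kx²/(2mg) = (1530)(0.522)²/(2 × 4.51 × 10) = 4.622 m

h = 4.62 m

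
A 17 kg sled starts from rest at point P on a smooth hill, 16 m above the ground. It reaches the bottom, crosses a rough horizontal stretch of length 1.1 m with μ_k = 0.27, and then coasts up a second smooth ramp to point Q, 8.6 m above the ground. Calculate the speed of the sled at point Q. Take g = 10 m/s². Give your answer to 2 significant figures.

Energy at P: mgh₁ = (17)(10)(16) = 2720.0 J
Friction loss: W_f = μ_k mg d = 50.49 J
At Q: ½mv² + mgh₂ = mgh₁ − W_f
½mv² = 2720.0 − 50.49 − 1462.0 = 1207.5 J
v = √(2 × 1207.5/17) = 11.92 m/s

v = 12 m/s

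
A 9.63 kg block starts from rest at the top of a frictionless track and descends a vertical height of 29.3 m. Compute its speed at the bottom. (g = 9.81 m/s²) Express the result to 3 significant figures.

v = 24.0 m/s

Mechanical energy is conserved (no friction): mgh = ½mv²
v = √(2gh) = √(2 × 9.81 × 29.3) = √574.87 = 23.98 m/s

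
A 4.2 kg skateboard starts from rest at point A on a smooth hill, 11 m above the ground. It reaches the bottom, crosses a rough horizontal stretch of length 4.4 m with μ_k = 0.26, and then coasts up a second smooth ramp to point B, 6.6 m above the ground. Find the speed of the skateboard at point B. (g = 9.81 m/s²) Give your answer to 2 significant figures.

v = 8.0 m/s

Energy at A: mgh₁ = (4.2)(9.81)(11) = 453.22 J
Friction loss: W_f = μ_k mg d = 47.14 J
At B: ½mv² + mgh₂ = mgh₁ − W_f
½mv² = 453.22 − 47.14 − 271.93 = 134.15 J
v = √(2 × 134.15/4.2) = 7.993 m/s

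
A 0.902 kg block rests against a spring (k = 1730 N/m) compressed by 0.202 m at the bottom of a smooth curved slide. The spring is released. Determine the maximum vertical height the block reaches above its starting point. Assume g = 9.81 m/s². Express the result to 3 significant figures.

At maximum height the block is at rest, so ½kx² = mgh
h = kx²/(2mg) = (1730)(0.202)²/(2 × 0.902 × 9.81) = 3.989 m

h = 3.99 m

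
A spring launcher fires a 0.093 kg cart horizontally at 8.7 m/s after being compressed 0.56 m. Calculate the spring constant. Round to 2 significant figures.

Spring PE at full compression equals KE at release: ½kx² = ½mv²
k = mv²/x² = (0.093)(8.7)²/(0.56)² = 22.45 N/m

k = 22 N/m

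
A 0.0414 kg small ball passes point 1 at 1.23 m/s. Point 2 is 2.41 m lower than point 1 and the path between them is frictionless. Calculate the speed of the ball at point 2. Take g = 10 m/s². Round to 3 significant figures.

By conservation of mechanical energy, ½mv₀² + mgh = ½mv²
v² = v₀² + 2gh = (1.23)² + 2(10)(2.41) = 49.713
v = √49.713 = 7.051 m/s

v = 7.05 m/s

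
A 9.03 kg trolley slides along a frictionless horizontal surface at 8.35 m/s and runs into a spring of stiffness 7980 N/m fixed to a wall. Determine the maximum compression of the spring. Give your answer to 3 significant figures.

x = 0.281 m

At max compression the trolley is momentarily at rest: ½mv² = ½kx²
x = v√(m/k) = 8.35 × √(9.03/7980) = 0.2809 m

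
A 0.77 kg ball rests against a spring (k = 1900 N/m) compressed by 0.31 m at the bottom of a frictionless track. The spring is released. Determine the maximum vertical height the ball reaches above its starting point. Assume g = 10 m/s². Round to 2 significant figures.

h = 12 m

Energy conservation from release to the highest point: ½kx² = mgh
h = kx²/(2mg) = (1900)(0.31)²/(2 × 0.77 × 10) = 11.86 m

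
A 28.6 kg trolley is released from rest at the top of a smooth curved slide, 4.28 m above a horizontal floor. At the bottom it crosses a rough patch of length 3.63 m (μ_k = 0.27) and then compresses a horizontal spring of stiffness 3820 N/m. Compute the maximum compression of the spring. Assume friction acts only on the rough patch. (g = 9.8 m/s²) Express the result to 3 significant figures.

x = 0.696 m

Initial energy: E₁ = mgh = (28.6)(9.8)(4.28) = 1199.6 J
Friction removes W_f = μ_k mg d = (0.27)(28.6)(9.8)(3.63) = 274.7 J
Energy reaching the spring: E = 1199.6 − 274.7 = 924.90 J
At max compression ½kx² = E ⇒ x = √(2E/k) = √(2 × 924.90/3820) = 0.6959 m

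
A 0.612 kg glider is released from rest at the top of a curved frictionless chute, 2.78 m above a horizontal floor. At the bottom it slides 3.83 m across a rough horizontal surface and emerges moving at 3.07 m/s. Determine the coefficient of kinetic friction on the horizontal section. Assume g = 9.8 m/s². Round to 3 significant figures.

μ_k = 0.600

Energy at the top = energy at the end + work done against friction:
mgh = ½mv² + μ_k m g d
mgh = 16.673 J; ½mv² = 2.8840 J
W_f = 16.673 − 2.8840 = 13.79 J
μ_k = W_f/(mg·d) = 13.79/(5.998 × 3.83) = 0.6003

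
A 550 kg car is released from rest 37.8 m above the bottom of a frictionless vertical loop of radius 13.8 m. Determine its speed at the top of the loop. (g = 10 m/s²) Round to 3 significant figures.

v = 14.3 m/s

Energy conservation: mgh = ½mv_top² + mg(2r)
v_top² = 2g(h − 2r) = 2(10)(37.8 − 27.60) = 204.0
v_top = 14.28 m/s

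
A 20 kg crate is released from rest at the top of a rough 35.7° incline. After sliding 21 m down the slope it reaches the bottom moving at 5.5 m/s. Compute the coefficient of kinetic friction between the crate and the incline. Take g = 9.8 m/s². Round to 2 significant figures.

The energy dissipated by friction is the PE lost minus the KE gained:
mgL sinθ = 2401.9 J; ½mv² = 302.50 J
W_f = 2401.9 − 302.50 = 2099 J
μ_k = W_f/(mg cosθ · L) = 2099/(159.2 × 21) = 0.6281

μ_k = 0.63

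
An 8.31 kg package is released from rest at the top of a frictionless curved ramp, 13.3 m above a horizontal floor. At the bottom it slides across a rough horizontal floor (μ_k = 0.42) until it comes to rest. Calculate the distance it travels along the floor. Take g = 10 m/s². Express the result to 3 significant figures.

d = 31.7 m

Applying the work–energy principle:
At rest all PE has been dissipated by friction: mgh = μ_k m g d
d = h/μ_k = 13.3/0.42 = 31.67 m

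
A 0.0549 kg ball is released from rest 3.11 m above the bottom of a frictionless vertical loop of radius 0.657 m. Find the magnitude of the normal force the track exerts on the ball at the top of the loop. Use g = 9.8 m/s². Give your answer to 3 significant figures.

Energy from release to top (height 2r): mgh = ½mv_top² + mg(2r)
v_top² = 2g(h − 2r) = 2(9.8)(3.11 − 1.314) = 35.202 m²/s²
At the top, both N and weight point toward the centre: N + mg = mv_top²/r
N = m(v_top²/r − g) = 0.0549(35.202/0.657 − 9.8) = 2.403 N

N = 2.40 N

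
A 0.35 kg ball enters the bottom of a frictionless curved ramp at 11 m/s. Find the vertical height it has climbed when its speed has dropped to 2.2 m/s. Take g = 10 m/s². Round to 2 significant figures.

Energy balance between the two points: ½mv₁² = ½mv₂² + mgh
h = (v₁² − v₂²)/(2g) = (11² − 2.2²)/(2 × 10) = 5.808 m

h = 5.8 m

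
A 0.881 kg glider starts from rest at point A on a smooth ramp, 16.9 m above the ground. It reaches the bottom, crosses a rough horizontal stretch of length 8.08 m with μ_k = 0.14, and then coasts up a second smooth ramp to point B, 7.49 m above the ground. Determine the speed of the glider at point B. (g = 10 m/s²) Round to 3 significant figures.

Energy at A: mgh₁ = (0.881)(10)(16.9) = 148.89 J
Friction loss: W_f = μ_k mg d = 9.966 J
At B: ½mv² + mgh₂ = mgh₁ − W_f
½mv² = 148.89 − 9.966 − 65.987 = 72.936 J
v = √(2 × 72.936/0.881) = 12.87 m/s

v = 12.9 m/s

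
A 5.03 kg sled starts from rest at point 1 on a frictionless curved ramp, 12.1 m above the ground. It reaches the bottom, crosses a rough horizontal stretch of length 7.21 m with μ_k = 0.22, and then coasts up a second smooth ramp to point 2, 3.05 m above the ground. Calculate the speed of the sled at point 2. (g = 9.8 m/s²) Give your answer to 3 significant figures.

Energy at 1: mgh₁ = (5.03)(9.8)(12.1) = 596.46 J
Friction loss: W_f = μ_k mg d = 78.19 J
At 2: ½mv² + mgh₂ = mgh₁ − W_f
½mv² = 596.46 − 78.19 − 150.35 = 367.92 J
v = √(2 × 367.92/5.03) = 12.10 m/s

v = 12.1 m/s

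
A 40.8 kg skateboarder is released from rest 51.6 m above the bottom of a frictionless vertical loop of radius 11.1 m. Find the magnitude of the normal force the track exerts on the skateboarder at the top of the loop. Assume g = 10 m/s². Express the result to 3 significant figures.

N = 1750 N

Energy from release to top (height 2r): mgh = ½mv_top² + mg(2r)
v_top² = 2g(h − 2r) = 2(10)(51.6 − 22.20) = 588.00 m²/s²
At the top, both N and weight point toward the centre: N + mg = mv_top²/r
N = m(v_top²/r − g) = 40.8(588.00/11.1 − 10) = 1753 N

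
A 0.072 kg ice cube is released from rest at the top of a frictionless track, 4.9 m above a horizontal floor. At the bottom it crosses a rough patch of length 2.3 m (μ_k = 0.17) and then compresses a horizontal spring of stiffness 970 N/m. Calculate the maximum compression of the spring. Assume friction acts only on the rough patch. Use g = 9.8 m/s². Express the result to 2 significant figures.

Initial energy: E₁ = mgh = (0.072)(9.8)(4.9) = 3.4574 J
Friction removes W_f = μ_k mg d = (0.17)(0.072)(9.8)(2.3) = 0.2759 J
Energy reaching the spring: E = 3.4574 − 0.2759 = 3.1816 J
At max compression ½kx² = E ⇒ x = √(2E/k) = √(2 × 3.1816/970) = 0.08099 m

x = 0.081 m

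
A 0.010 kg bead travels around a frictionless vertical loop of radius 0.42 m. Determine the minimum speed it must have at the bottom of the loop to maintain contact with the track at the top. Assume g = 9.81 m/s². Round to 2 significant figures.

At the top: mg = mv_top²/r ⇒ v_top² = gr = 4.120 m²/s²
Energy from bottom to top (height 2r): ½mv_bot² = ½mv_top² + mg(2r)
v_bot² = gr + 4gr = 5gr = 20.60
v_bot = √(5gr) = 4.539 m/s

v = 4.5 m/s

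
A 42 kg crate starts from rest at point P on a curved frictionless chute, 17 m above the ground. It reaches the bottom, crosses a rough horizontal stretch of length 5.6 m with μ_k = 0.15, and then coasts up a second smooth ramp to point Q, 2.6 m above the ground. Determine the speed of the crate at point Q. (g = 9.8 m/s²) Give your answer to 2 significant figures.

v = 16 m/s

Energy at P: mgh₁ = (42)(9.8)(17) = 6997.2 J
Friction loss: W_f = μ_k mg d = 345.7 J
At Q: ½mv² + mgh₂ = mgh₁ − W_f
½mv² = 6997.2 − 345.7 − 1070.2 = 5581.3 J
v = √(2 × 5581.3/42) = 16.30 m/s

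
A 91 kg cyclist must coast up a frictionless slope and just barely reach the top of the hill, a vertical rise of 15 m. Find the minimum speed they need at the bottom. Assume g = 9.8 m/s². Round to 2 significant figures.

At the top they are momentarily at rest, so all KE converts to PE: ½mv² = mgh
v = √(2gh) = √(2 × 9.8 × 15) = 17.15 m/s

v = 17 m/s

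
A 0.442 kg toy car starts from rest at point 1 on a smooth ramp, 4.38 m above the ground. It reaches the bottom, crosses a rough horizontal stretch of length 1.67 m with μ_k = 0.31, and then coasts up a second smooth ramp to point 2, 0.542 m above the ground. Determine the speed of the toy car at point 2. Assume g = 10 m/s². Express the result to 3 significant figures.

v = 8.15 m/s

Energy at 1: mgh₁ = (0.442)(10)(4.38) = 19.360 J
Friction loss: W_f = μ_k mg d = 2.288 J
At 2: ½mv² + mgh₂ = mgh₁ − W_f
½mv² = 19.360 − 2.288 − 2.3956 = 14.676 J
v = √(2 × 14.676/0.442) = 8.149 m/s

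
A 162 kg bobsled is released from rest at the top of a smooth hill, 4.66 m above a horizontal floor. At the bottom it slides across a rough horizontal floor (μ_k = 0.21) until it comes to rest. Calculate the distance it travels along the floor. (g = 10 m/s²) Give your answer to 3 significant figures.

Energy bookkeeping (friction removes W_f = μ_k N d):
At rest all PE has been dissipated by friction: mgh = μ_k m g d
d = h/μ_k = 4.66/0.21 = 22.19 m

d = 22.2 m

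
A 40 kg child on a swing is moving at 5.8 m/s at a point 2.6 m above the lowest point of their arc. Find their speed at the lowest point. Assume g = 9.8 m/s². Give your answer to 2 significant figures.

By conservation of mechanical energy, ½mv₀² + mgh = ½mv²
v² = v₀² + 2gh = (5.8)² + 2(9.8)(2.6) = 84.600
v = √84.600 = 9.198 m/s

v = 9.2 m/s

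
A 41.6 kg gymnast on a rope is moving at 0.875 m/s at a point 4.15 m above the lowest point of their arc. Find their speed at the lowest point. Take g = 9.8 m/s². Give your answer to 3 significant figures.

By conservation of mechanical energy, ½mv₀² + mgh = ½mv²
v² = v₀² + 2gh = (0.875)² + 2(9.8)(4.15) = 82.106
v = √82.106 = 9.061 m/s

v = 9.06 m/s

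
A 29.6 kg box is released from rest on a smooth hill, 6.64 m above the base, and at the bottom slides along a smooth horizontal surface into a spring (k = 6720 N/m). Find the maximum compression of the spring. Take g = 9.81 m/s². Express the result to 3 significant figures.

x = 0.758 m

At max compression the box is momentarily at rest: mgh = ½kx²
x = √(2mgh/k) = √(2 × 29.6 × 9.81 × 6.64 / 6720) = 0.7575 m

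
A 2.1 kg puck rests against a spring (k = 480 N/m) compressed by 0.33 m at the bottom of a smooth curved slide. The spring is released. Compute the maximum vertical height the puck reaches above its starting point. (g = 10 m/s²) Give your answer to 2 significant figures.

h = 1.2 m

At maximum height the puck is at rest, so ½kx² = mgh
h = kx²/(2mg) = (480)(0.33)²/(2 × 2.1 × 10) = 1.245 m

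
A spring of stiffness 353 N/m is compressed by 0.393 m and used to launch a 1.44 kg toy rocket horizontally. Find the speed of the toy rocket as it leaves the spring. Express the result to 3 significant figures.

v = 6.15 m/s

The toy rocket leaves the spring when the spring is at natural length, so ½kx² = ½mv²
v = x√(k/m) = 0.393 × √(353/1.44) = 6.153 m/s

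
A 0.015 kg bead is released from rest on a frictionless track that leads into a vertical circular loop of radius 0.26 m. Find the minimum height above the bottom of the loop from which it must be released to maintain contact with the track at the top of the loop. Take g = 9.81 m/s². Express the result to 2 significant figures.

At the top, for minimum speed gravity alone supplies the centripetal force: mg = mv_top²/r ⇒ v_top² = gr = 2.551 m²/s²
Energy conservation from release height h to the top (height 2r): mgh = ½mv_top² + mg(2r)
h = v_top²/(2g) + 2r = r/2 + 2r = 5r/2 = 0.6500 m

h = 0.65 m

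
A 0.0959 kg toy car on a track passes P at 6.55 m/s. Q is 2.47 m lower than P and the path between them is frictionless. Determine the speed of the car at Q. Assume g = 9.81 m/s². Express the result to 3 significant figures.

Energy conservation between the two points: ½mv₀² + mgh = ½mv²
v² = v₀² + 2gh = (6.55)² + 2(9.81)(2.47) = 91.364
v = √91.364 = 9.558 m/s

v = 9.56 m/s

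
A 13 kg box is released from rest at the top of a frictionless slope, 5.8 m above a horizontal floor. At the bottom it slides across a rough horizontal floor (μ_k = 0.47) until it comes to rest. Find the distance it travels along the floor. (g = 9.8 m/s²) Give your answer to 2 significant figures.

d = 12 m

Energy at the top = energy at the end + work done against friction:
At rest all PE has been dissipated by friction: mgh = μ_k m g d
d = h/μ_k = 5.8/0.47 = 12.34 m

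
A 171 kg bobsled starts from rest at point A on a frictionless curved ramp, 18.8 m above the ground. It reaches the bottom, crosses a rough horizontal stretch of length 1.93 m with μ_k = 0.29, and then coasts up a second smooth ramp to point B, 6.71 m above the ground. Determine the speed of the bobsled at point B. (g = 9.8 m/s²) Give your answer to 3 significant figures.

v = 15.0 m/s

Energy at A: mgh₁ = (171)(9.8)(18.8) = 31505 J
Friction loss: W_f = μ_k mg d = 937.9 J
At B: ½mv² + mgh₂ = mgh₁ − W_f
½mv² = 31505 − 937.9 − 11245 = 19322 J
v = √(2 × 19322/171) = 15.03 m/s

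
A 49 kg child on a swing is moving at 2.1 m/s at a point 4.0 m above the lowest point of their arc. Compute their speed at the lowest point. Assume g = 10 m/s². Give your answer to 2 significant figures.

v = 9.2 m/s

By conservation of mechanical energy, ½mv₀² + mgh = ½mv²
v² = v₀² + 2gh = (2.1)² + 2(10)(4.0) = 84.410
v = √84.410 = 9.187 m/s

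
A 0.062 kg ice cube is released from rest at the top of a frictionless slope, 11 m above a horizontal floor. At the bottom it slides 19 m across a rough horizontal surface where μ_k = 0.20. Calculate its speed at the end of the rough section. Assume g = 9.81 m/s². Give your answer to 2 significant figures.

Applying the work–energy principle:
mgh = ½mv² + μ_k m g d
W_f = μ_k mg d = (0.20)(0.062)(9.81)(19) = 2.311 J
½mv² = mgh − W_f = 6.6904 − 2.311 = 4.3792 J
v = √(2 × 4.3792/0.062) = 11.89 m/s

v = 12 m/s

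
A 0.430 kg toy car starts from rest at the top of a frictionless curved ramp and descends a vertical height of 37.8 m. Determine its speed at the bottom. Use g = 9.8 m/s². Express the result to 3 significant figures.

Energy conservation between the two points: mgh = ½mv²
v = √(2gh) = √(2 × 9.8 × 37.8) = √740.88 = 27.22 m/s

v = 27.2 m/s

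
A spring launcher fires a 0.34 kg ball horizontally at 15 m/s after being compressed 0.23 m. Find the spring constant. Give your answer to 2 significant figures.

Energy stored in the spring equals the launch KE: ½kx² = ½mv²
k = mv²/x² = (0.34)(15)²/(0.23)² = 1446 N/m

k = 1400 N/m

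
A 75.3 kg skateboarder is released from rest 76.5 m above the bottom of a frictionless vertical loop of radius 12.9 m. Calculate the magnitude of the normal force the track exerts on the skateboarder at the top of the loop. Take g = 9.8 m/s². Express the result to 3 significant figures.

N = 5060 N

Energy from release to top (height 2r): mgh = ½mv_top² + mg(2r)
v_top² = 2g(h − 2r) = 2(9.8)(76.5 − 25.80) = 993.72 m²/s²
At the top, both N and weight point toward the centre: N + mg = mv_top²/r
N = m(v_top²/r − g) = 75.3(993.72/12.9 − 9.8) = 5063 N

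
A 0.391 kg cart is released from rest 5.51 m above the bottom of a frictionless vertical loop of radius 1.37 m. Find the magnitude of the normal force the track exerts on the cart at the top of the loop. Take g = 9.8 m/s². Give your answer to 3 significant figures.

Energy from release to top (height 2r): mgh = ½mv_top² + mg(2r)
v_top² = 2g(h − 2r) = 2(9.8)(5.51 − 2.740) = 54.292 m²/s²
At the top, both N and weight point toward the centre: N + mg = mv_top²/r
N = m(v_top²/r − g) = 0.391(54.292/1.37 − 9.8) = 11.66 N

N = 11.7 N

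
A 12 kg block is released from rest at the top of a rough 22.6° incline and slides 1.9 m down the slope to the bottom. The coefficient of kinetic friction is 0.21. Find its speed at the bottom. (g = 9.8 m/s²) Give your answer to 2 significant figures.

v = 2.7 m/s

Energy: mgh = ½mv² + W_f, with h = L sinθ and W_f = μ_k (mg cosθ) L
mgh = mgL sinθ = (12)(9.8)(1.9)sin22.6° = 85.867 J
W_f = μ_k mg cosθ · L = (0.21)(12)(9.8)cos22.6°·1.9 = 43.32 J
½mv² = 85.867 − 43.32 = 42.548 J
v = √(2 × 42.548/12) = 2.663 m/s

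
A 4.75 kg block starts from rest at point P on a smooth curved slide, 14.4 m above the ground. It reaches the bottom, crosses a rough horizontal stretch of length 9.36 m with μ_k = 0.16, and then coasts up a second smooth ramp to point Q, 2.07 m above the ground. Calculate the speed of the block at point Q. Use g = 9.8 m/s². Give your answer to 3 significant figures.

v = 14.6 m/s

Energy at P: mgh₁ = (4.75)(9.8)(14.4) = 670.32 J
Friction loss: W_f = μ_k mg d = 69.71 J
At Q: ½mv² + mgh₂ = mgh₁ − W_f
½mv² = 670.32 − 69.71 − 96.359 = 504.25 J
v = √(2 × 504.25/4.75) = 14.57 m/s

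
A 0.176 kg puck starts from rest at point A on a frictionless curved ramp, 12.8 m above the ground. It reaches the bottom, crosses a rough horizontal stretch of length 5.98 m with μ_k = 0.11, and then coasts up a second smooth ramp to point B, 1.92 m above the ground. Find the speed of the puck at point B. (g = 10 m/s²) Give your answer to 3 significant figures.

v = 14.3 m/s

Energy at A: mgh₁ = (0.176)(10)(12.8) = 22.528 J
Friction loss: W_f = μ_k mg d = 1.158 J
At B: ½mv² + mgh₂ = mgh₁ − W_f
½mv² = 22.528 − 1.158 − 3.3792 = 17.991 J
v = √(2 × 17.991/0.176) = 14.30 m/s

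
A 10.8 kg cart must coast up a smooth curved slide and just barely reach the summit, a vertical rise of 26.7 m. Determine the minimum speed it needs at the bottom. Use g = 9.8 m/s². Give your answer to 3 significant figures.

v = 22.9 m/s

At the top it is momentarily at rest, so all KE converts to PE: ½mv² = mgh
v = √(2gh) = √(2 × 9.8 × 26.7) = 22.88 m/s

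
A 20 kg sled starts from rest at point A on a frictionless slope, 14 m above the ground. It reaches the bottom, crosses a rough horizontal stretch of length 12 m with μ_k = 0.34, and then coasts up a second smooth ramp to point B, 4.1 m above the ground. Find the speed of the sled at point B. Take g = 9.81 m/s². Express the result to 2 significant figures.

Energy at A: mgh₁ = (20)(9.81)(14) = 2746.8 J
Friction loss: W_f = μ_k mg d = 800.5 J
At B: ½mv² + mgh₂ = mgh₁ − W_f
½mv² = 2746.8 − 800.5 − 804.42 = 1141.9 J
v = √(2 × 1141.9/20) = 10.69 m/s

v = 11 m/s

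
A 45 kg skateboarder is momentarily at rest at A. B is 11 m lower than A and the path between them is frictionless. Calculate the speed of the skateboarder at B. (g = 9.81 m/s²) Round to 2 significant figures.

By conservation of mechanical energy, mgh = ½mv²
The mass cancels from both sides.
v = √(2gh) = √(2 × 9.81 × 11) = √215.82 = 14.69 m/s

v = 15 m/s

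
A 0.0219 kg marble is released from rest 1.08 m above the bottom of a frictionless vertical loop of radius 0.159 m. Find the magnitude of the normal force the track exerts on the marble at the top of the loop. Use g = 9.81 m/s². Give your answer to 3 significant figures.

Energy from release to top (height 2r): mgh = ½mv_top² + mg(2r)
v_top² = 2g(h − 2r) = 2(9.81)(1.08 − 0.3180) = 14.950 m²/s²
At the top, both N and weight point toward the centre: N + mg = mv_top²/r
N = m(v_top²/r − g) = 0.0219(14.950/0.159 − 9.81) = 1.844 N

N = 1.84 N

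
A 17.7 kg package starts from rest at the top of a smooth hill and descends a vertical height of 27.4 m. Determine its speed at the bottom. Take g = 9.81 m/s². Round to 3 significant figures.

v = 23.2 m/s

Energy conservation between the two points: mgh = ½mv²
The mass cancels from both sides.
v = √(2gh) = √(2 × 9.81 × 27.4) = √537.59 = 23.19 m/s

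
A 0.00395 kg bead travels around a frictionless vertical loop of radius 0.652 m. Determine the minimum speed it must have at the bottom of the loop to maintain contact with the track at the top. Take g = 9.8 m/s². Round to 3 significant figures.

v = 5.65 m/s

At the top: mg = mv_top²/r ⇒ v_top² = gr = 6.390 m²/s²
Energy from bottom to top (height 2r): ½mv_bot² = ½mv_top² + mg(2r)
v_bot² = gr + 4gr = 5gr = 31.95
v_bot = √(5gr) = 5.652 m/s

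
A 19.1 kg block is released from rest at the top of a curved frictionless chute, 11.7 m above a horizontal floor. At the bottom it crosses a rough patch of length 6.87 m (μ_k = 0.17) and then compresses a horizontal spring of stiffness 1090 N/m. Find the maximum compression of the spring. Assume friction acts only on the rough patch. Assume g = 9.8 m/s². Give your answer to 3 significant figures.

x = 1.90 m

Initial energy: E₁ = mgh = (19.1)(9.8)(11.7) = 2190.0 J
Friction removes W_f = μ_k mg d = (0.17)(19.1)(9.8)(6.87) = 218.6 J
Energy reaching the spring: E = 2190.0 − 218.6 = 1971.4 J
At max compression ½kx² = E ⇒ x = √(2E/k) = √(2 × 1971.4/1090) = 1.902 m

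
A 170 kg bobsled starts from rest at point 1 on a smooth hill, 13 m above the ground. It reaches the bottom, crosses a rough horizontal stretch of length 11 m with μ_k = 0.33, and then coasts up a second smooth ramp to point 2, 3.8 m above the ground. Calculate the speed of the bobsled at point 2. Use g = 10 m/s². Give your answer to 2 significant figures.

Energy at 1: mgh₁ = (170)(10)(13) = 22100 J
Friction loss: W_f = μ_k mg d = 6171 J
At 2: ½mv² + mgh₂ = mgh₁ − W_f
½mv² = 22100 − 6171 − 6460.0 = 9469.0 J
v = √(2 × 9469.0/170) = 10.55 m/s

v = 11 m/s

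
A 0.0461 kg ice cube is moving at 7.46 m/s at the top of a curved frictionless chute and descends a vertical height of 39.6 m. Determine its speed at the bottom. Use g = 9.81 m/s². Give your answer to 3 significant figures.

By conservation of mechanical energy, ½mv₀² + mgh = ½mv²
The mass cancels from both sides.
v² = v₀² + 2gh = (7.46)² + 2(9.81)(39.6) = 832.60
v = √832.60 = 28.85 m/s

v = 28.9 m/s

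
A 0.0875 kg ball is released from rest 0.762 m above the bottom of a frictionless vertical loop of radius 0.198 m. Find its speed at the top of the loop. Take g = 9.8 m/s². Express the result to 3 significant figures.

v = 2.68 m/s

Energy conservation: mgh = ½mv_top² + mg(2r)
v_top² = 2g(h − 2r) = 2(9.8)(0.762 − 0.3960) = 7.174
v_top = 2.678 m/s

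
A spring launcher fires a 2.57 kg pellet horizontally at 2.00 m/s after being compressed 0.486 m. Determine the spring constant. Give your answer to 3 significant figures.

k = 43.5 N/m

Spring PE at full compression equals KE at release: ½kx² = ½mv²
k = mv²/x² = (2.57)(2.00)²/(0.486)² = 43.52 N/m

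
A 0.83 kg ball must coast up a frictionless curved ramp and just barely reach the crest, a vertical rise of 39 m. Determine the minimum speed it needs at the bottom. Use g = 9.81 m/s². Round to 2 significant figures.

At the top it is momentarily at rest, so all KE converts to PE: ½mv² = mgh
v = √(2gh) = √(2 × 9.81 × 39) = 27.66 m/s

v = 28 m/s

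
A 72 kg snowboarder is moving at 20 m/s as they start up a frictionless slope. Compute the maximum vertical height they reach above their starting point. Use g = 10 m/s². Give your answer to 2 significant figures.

By energy conservation, ½mv² = mgh
h = v²/(2g) = 20²/(2 × 10) = 20.00 m

h = 20 m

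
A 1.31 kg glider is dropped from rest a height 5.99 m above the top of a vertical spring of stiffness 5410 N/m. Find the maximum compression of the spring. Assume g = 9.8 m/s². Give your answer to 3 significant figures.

x = 0.171 m

Let x be the compression. The total drop is H + x, and the glider is instantaneously at rest at max compression, so energy conservation gives:
mg(H + x) = ½kx²
½(5410)x² − (1.31)(9.8)x − (1.31)(9.8)(5.99) = 0
2705x² − 12.84x − 76.90 = 0
x = [12.84 + √(164.8 + 832054)]/(2 × 2705) = 0.1710 m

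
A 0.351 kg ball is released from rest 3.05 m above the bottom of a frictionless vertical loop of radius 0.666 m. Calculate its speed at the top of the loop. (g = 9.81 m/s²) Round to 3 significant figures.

v = 5.81 m/s

Energy conservation: mgh = ½mv_top² + mg(2r)
v_top² = 2g(h − 2r) = 2(9.81)(3.05 − 1.332) = 33.71
v_top = 5.806 m/s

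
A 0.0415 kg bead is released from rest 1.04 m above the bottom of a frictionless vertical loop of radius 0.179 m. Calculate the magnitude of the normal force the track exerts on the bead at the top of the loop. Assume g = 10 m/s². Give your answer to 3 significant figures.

Energy from release to top (height 2r): mgh = ½mv_top² + mg(2r)
v_top² = 2g(h − 2r) = 2(10)(1.04 − 0.3580) = 13.640 m²/s²
At the top, both N and weight point toward the centre: N + mg = mv_top²/r
N = m(v_top²/r − g) = 0.0415(13.640/0.179 − 10) = 2.747 N

N = 2.75 N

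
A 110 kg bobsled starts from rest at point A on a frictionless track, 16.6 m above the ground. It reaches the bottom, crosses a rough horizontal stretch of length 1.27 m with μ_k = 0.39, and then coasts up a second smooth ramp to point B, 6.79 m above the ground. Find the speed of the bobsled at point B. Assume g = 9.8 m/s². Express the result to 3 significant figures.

v = 13.5 m/s

Energy at A: mgh₁ = (110)(9.8)(16.6) = 17895 J
Friction loss: W_f = μ_k mg d = 533.9 J
At B: ½mv² + mgh₂ = mgh₁ − W_f
½mv² = 17895 − 533.9 − 7319.6 = 10041 J
v = √(2 × 10041/110) = 13.51 m/s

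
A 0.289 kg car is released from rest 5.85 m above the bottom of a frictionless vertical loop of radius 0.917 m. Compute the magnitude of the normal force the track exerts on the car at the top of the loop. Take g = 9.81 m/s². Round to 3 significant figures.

Energy from release to top (height 2r): mgh = ½mv_top² + mg(2r)
v_top² = 2g(h − 2r) = 2(9.81)(5.85 − 1.834) = 78.794 m²/s²
At the top, both N and weight point toward the centre: N + mg = mv_top²/r
N = m(v_top²/r − g) = 0.289(78.794/0.917 − 9.81) = 22.00 N

N = 22.0 N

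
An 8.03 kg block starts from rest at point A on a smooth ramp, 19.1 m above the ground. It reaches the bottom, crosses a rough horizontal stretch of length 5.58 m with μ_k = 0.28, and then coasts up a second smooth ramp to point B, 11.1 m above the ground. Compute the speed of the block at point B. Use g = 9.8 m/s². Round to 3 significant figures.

v = 11.2 m/s

Energy at A: mgh₁ = (8.03)(9.8)(19.1) = 1503.1 J
Friction loss: W_f = μ_k mg d = 123.0 J
At B: ½mv² + mgh₂ = mgh₁ − W_f
½mv² = 1503.1 − 123.0 − 873.50 = 506.60 J
v = √(2 × 506.60/8.03) = 11.23 m/s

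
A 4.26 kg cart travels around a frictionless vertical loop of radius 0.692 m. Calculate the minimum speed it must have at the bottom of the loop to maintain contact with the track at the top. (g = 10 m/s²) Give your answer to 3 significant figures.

At the top: mg = mv_top²/r ⇒ v_top² = gr = 6.920 m²/s²
Energy from bottom to top (height 2r): ½mv_bot² = ½mv_top² + mg(2r)
v_bot² = gr + 4gr = 5gr = 34.60
v_bot = √(5gr) = 5.882 m/s

v = 5.88 m/s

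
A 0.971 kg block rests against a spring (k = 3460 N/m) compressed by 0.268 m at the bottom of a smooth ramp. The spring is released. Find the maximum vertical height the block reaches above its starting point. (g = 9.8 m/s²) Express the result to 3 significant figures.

All spring PE becomes gravitational PE at the highest point: ½kx² = mgh
h = kx²/(2mg) = (3460)(0.268)²/(2 × 0.971 × 9.8) = 13.06 m

h = 13.1 m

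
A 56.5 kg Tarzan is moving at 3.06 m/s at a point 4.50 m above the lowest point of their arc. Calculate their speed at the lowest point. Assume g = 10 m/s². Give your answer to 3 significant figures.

By conservation of mechanical energy, ½mv₀² + mgh = ½mv²
v² = v₀² + 2gh = (3.06)² + 2(10)(4.50) = 99.364
v = √99.364 = 9.968 m/s

v = 9.97 m/s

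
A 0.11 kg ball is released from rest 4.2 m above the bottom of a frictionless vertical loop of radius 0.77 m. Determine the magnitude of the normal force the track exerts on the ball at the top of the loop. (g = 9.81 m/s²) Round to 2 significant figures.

Energy from release to top (height 2r): mgh = ½mv_top² + mg(2r)
v_top² = 2g(h − 2r) = 2(9.81)(4.2 − 1.540) = 52.189 m²/s²
At the top, both N and weight point toward the centre: N + mg = mv_top²/r
N = m(v_top²/r − g) = 0.11(52.189/0.77 − 9.81) = 6.377 N

N = 6.4 N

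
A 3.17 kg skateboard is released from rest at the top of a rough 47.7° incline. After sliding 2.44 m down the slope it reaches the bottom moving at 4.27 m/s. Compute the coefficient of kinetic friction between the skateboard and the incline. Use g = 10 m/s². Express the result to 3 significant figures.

Energy balance down the incline: mg L sinθ − ½mv² = μ_k (mg cosθ) L
mgL sinθ = 57.209 J; ½mv² = 28.899 J
W_f = 57.209 − 28.899 = 28.31 J
μ_k = W_f/(mg cosθ · L) = 28.31/(21.33 × 2.44) = 0.5438

μ_k = 0.544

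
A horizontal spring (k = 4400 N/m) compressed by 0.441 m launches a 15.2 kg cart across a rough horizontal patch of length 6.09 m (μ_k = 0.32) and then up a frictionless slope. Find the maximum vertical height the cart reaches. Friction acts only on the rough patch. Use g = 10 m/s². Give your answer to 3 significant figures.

Spring energy: E₀ = ½kx² = ½(4400)(0.441)² = 427.86 J
Friction: W_f = μ_k mg d = (0.32)(15.2)(10)(6.09) = 296.2 J
Energy at base of ramp: E = 427.86 − 296.2 = 131.64 J
At max height all remaining energy is PE: mgh = E ⇒ h = E/(mg) = 131.64/(15.2 × 10) = 0.8661 m

h = 0.866 m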